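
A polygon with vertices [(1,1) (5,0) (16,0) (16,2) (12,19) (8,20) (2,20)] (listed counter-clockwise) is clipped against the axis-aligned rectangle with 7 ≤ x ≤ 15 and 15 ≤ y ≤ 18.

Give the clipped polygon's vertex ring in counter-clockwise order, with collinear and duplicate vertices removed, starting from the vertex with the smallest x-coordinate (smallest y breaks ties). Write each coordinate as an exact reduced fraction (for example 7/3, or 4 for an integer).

Clipped polygon: [(7,15) (220/17,15) (208/17,18) (7,18)]

1. After x ≥ 7: [(7,0) (16,0) (16,2) (12,19) (8,20) (7,20)]
2. After x ≤ 15: [(7,0) (15,0) (15,25/4) (12,19) (8,20) (7,20)]
3. After y ≥ 15: [(7,15) (220/17,15) (12,19) (8,20) (7,20)]
4. After y ≤ 18: [(7,18) (7,15) (220/17,15) (208/17,18)]
5. Canonical ring: [(7,15) (220/17,15) (208/17,18) (7,18)]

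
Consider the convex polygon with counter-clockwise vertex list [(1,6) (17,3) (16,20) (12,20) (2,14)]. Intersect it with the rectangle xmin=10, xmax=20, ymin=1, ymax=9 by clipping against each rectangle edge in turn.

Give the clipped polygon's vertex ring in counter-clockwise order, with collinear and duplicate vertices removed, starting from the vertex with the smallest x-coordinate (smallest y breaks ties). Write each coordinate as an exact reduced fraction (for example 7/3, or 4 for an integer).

1. After x ≥ 10: [(10,69/16) (17,3) (16,20) (12,20) (10,94/5)]
2. After x ≤ 20: [(10,69/16) (17,3) (16,20) (12,20) (10,94/5)]
3. After y ≥ 1: [(10,69/16) (17,3) (16,20) (12,20) (10,94/5)]
4. After y ≤ 9: [(10,9) (10,69/16) (17,3) (283/17,9)]
5. Canonical ring: [(10,69/16) (17,3) (283/17,9) (10,9)]

Clipped polygon: [(10,69/16) (17,3) (283/17,9) (10,9)]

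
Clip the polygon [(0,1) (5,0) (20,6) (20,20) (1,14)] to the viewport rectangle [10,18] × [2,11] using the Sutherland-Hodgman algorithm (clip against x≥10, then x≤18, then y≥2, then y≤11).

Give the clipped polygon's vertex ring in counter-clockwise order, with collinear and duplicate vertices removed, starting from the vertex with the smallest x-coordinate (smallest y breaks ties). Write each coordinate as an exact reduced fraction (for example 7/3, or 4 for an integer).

1. After x ≥ 10: [(10,2) (20,6) (20,20) (10,320/19)]
2. After x ≤ 18: [(10,2) (18,26/5) (18,368/19) (10,320/19)]
3. After y ≥ 2: [(10,2) (18,26/5) (18,368/19) (10,320/19)]
4. After y ≤ 11: [(10,11) (10,2) (18,26/5) (18,11)]
5. Canonical ring: [(10,2) (18,26/5) (18,11) (10,11)]

Clipped polygon: [(10,2) (18,26/5) (18,11) (10,11)]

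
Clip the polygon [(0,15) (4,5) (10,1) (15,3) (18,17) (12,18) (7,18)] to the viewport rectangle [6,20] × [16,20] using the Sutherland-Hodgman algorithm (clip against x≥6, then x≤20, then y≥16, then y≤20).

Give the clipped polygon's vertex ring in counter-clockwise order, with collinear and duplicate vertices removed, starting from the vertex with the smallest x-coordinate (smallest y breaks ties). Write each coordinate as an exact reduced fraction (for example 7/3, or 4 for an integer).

Clipped polygon: [(6,16) (249/14,16) (18,17) (12,18) (7,18) (6,123/7)]

1. After x ≥ 6: [(6,123/7) (6,11/3) (10,1) (15,3) (18,17) (12,18) (7,18)]
2. After x ≤ 20: [(6,123/7) (6,11/3) (10,1) (15,3) (18,17) (12,18) (7,18)]
3. After y ≥ 16: [(6,123/7) (6,16) (249/14,16) (18,17) (12,18) (7,18)]
4. After y ≤ 20: [(6,123/7) (6,16) (249/14,16) (18,17) (12,18) (7,18)]
5. Canonical ring: [(6,16) (249/14,16) (18,17) (12,18) (7,18) (6,123/7)]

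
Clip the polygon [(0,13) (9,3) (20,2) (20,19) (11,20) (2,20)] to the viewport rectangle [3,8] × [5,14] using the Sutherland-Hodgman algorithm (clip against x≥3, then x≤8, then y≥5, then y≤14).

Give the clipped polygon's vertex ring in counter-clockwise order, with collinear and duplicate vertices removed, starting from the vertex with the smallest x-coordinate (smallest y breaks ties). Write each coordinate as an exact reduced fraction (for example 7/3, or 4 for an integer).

Clipped polygon: [(3,29/3) (36/5,5) (8,5) (8,14) (3,14)]

1. After x ≥ 3: [(3,29/3) (9,3) (20,2) (20,19) (11,20) (3,20)]
2. After x ≤ 8: [(3,29/3) (8,37/9) (8,20) (3,20)]
3. After y ≥ 5: [(3,29/3) (36/5,5) (8,5) (8,20) (3,20)]
4. After y ≤ 14: [(3,14) (3,29/3) (36/5,5) (8,5) (8,14)]
5. Canonical ring: [(3,29/3) (36/5,5) (8,5) (8,14) (3,14)]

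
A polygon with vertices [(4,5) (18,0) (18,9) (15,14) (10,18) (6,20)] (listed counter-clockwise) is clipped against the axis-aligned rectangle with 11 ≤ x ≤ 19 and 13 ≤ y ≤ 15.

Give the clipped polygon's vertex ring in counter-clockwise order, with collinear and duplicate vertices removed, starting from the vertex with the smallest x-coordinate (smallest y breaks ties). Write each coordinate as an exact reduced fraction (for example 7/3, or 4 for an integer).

1. After x ≥ 11: [(11,5/2) (18,0) (18,9) (15,14) (11,86/5)]
2. After x ≤ 19: [(11,5/2) (18,0) (18,9) (15,14) (11,86/5)]
3. After y ≥ 13: [(11,13) (78/5,13) (15,14) (11,86/5)]
4. After y ≤ 15: [(11,15) (11,13) (78/5,13) (15,14) (55/4,15)]
5. Canonical ring: [(11,13) (78/5,13) (15,14) (55/4,15) (11,15)]

Clipped polygon: [(11,13) (78/5,13) (15,14) (55/4,15) (11,15)]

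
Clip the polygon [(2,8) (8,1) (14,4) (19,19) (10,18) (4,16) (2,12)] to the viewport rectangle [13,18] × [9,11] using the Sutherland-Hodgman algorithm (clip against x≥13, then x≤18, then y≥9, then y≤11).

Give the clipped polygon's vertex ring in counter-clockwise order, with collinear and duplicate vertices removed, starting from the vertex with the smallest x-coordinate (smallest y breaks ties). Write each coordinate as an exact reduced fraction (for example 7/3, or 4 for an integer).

Clipped polygon: [(13,9) (47/3,9) (49/3,11) (13,11)]

1. After x ≥ 13: [(13,7/2) (14,4) (19,19) (13,55/3)]
2. After x ≤ 18: [(13,7/2) (14,4) (18,16) (18,170/9) (13,55/3)]
3. After y ≥ 9: [(13,9) (47/3,9) (18,16) (18,170/9) (13,55/3)]
4. After y ≤ 11: [(13,11) (13,9) (47/3,9) (49/3,11)]
5. Canonical ring: [(13,9) (47/3,9) (49/3,11) (13,11)]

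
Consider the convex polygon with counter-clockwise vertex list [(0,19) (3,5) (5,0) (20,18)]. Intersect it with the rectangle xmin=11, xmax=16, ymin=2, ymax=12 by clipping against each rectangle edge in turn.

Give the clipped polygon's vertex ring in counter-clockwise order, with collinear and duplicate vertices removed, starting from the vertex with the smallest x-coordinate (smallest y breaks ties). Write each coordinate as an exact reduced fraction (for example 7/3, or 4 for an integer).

Clipped polygon: [(11,36/5) (15,12) (11,12)]

1. After x ≥ 11: [(11,369/20) (11,36/5) (20,18)]
2. After x ≤ 16: [(16,91/5) (11,369/20) (11,36/5) (16,66/5)]
3. After y ≥ 2: [(16,91/5) (11,369/20) (11,36/5) (16,66/5)]
4. After y ≤ 12: [(11,12) (11,36/5) (15,12)]
5. Canonical ring: [(11,36/5) (15,12) (11,12)]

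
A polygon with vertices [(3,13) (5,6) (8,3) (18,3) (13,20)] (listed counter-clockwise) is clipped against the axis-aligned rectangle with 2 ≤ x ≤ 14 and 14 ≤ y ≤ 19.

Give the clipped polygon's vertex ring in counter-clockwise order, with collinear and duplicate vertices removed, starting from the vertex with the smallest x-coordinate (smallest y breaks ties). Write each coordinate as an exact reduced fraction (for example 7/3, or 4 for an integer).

Clipped polygon: [(31/7,14) (14,14) (14,83/5) (226/17,19) (81/7,19)]

1. After x ≥ 2: [(3,13) (5,6) (8,3) (18,3) (13,20)]
2. After x ≤ 14: [(3,13) (5,6) (8,3) (14,3) (14,83/5) (13,20)]
3. After y ≥ 14: [(31/7,14) (14,14) (14,83/5) (13,20)]
4. After y ≤ 19: [(81/7,19) (31/7,14) (14,14) (14,83/5) (226/17,19)]
5. Canonical ring: [(31/7,14) (14,14) (14,83/5) (226/17,19) (81/7,19)]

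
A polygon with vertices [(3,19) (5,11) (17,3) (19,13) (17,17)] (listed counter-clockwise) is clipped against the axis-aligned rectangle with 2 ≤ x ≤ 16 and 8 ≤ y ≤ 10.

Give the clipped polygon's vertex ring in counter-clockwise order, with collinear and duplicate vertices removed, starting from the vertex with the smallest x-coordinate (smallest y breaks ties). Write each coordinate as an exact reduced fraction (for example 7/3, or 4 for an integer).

Clipped polygon: [(13/2,10) (19/2,8) (16,8) (16,10)]

1. After x ≥ 2: [(3,19) (5,11) (17,3) (19,13) (17,17)]
2. After x ≤ 16: [(16,120/7) (3,19) (5,11) (16,11/3)]
3. After y ≥ 8: [(16,8) (16,120/7) (3,19) (5,11) (19/2,8)]
4. After y ≤ 10: [(16,8) (16,10) (13/2,10) (19/2,8)]
5. Canonical ring: [(13/2,10) (19/2,8) (16,8) (16,10)]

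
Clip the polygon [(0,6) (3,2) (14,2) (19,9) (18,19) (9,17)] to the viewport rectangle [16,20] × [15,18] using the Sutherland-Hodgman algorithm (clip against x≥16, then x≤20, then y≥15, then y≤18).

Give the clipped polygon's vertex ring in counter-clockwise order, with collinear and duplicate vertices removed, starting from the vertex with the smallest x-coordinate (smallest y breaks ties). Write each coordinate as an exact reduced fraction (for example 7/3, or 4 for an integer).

Clipped polygon: [(16,15) (92/5,15) (181/10,18) (16,18)]

1. After x ≥ 16: [(16,24/5) (19,9) (18,19) (16,167/9)]
2. After x ≤ 20: [(16,24/5) (19,9) (18,19) (16,167/9)]
3. After y ≥ 15: [(16,15) (92/5,15) (18,19) (16,167/9)]
4. After y ≤ 18: [(16,18) (16,15) (92/5,15) (181/10,18)]
5. Canonical ring: [(16,15) (92/5,15) (181/10,18) (16,18)]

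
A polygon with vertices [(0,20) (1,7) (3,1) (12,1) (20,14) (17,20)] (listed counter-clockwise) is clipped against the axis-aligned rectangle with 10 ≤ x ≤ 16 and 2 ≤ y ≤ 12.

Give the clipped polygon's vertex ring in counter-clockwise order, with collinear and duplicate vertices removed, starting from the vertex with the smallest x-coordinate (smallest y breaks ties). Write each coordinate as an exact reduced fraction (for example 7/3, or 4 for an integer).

1. After x ≥ 10: [(10,20) (10,1) (12,1) (20,14) (17,20)]
2. After x ≤ 16: [(16,20) (10,20) (10,1) (12,1) (16,15/2)]
3. After y ≥ 2: [(16,20) (10,20) (10,2) (164/13,2) (16,15/2)]
4. After y ≤ 12: [(16,12) (10,12) (10,2) (164/13,2) (16,15/2)]
5. Canonical ring: [(10,2) (164/13,2) (16,15/2) (16,12) (10,12)]

Clipped polygon: [(10,2) (164/13,2) (16,15/2) (16,12) (10,12)]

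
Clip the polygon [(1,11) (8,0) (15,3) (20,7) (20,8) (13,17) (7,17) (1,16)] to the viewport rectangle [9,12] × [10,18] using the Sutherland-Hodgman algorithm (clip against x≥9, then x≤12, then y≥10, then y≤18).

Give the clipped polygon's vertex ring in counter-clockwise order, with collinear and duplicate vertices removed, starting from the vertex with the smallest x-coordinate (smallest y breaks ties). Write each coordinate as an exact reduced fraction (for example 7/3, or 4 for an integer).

Clipped polygon: [(9,10) (12,10) (12,17) (9,17)]

1. After x ≥ 9: [(9,3/7) (15,3) (20,7) (20,8) (13,17) (9,17)]
2. After x ≤ 12: [(9,3/7) (12,12/7) (12,17) (9,17)]
3. After y ≥ 10: [(9,10) (12,10) (12,17) (9,17)]
4. After y ≤ 18: [(9,10) (12,10) (12,17) (9,17)]
5. Canonical ring: [(9,10) (12,10) (12,17) (9,17)]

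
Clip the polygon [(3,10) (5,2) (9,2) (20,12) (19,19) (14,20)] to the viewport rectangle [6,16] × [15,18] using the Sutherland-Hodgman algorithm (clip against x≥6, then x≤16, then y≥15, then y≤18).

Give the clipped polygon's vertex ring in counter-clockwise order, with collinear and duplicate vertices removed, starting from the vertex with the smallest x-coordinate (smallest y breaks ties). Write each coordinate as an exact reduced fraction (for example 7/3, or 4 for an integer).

1. After x ≥ 6: [(6,140/11) (6,2) (9,2) (20,12) (19,19) (14,20)]
2. After x ≤ 16: [(6,140/11) (6,2) (9,2) (16,92/11) (16,98/5) (14,20)]
3. After y ≥ 15: [(17/2,15) (16,15) (16,98/5) (14,20)]
4. After y ≤ 18: [(59/5,18) (17/2,15) (16,15) (16,18)]
5. Canonical ring: [(17/2,15) (16,15) (16,18) (59/5,18)]

Clipped polygon: [(17/2,15) (16,15) (16,18) (59/5,18)]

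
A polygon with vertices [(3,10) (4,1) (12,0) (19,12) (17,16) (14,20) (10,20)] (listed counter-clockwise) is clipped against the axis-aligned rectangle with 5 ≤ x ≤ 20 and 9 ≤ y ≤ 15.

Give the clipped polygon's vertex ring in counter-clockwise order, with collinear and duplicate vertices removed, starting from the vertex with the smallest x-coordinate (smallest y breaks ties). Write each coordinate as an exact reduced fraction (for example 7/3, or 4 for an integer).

Clipped polygon: [(5,9) (69/4,9) (19,12) (35/2,15) (13/2,15) (5,90/7)]

1. After x ≥ 5: [(5,90/7) (5,7/8) (12,0) (19,12) (17,16) (14,20) (10,20)]
2. After x ≤ 20: [(5,90/7) (5,7/8) (12,0) (19,12) (17,16) (14,20) (10,20)]
3. After y ≥ 9: [(5,90/7) (5,9) (69/4,9) (19,12) (17,16) (14,20) (10,20)]
4. After y ≤ 15: [(13/2,15) (5,90/7) (5,9) (69/4,9) (19,12) (35/2,15)]
5. Canonical ring: [(5,9) (69/4,9) (19,12) (35/2,15) (13/2,15) (5,90/7)]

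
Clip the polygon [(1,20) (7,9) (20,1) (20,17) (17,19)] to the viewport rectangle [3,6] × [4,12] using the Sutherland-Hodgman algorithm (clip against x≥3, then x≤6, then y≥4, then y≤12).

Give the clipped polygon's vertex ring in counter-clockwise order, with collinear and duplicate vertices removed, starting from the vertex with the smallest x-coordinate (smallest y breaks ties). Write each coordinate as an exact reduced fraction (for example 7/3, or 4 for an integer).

1. After x ≥ 3: [(3,159/8) (3,49/3) (7,9) (20,1) (20,17) (17,19)]
2. After x ≤ 6: [(6,315/16) (3,159/8) (3,49/3) (6,65/6)]
3. After y ≥ 4: [(6,315/16) (3,159/8) (3,49/3) (6,65/6)]
4. After y ≤ 12: [(6,12) (59/11,12) (6,65/6)]
5. Canonical ring: [(59/11,12) (6,65/6) (6,12)]

Clipped polygon: [(59/11,12) (6,65/6) (6,12)]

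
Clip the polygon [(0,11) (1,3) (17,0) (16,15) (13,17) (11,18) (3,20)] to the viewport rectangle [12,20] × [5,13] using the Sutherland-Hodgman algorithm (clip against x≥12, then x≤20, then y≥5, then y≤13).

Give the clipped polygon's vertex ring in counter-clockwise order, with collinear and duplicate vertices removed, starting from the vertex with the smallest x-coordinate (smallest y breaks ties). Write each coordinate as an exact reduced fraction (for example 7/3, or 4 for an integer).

Clipped polygon: [(12,5) (50/3,5) (242/15,13) (12,13)]

1. After x ≥ 12: [(12,15/16) (17,0) (16,15) (13,17) (12,35/2)]
2. After x ≤ 20: [(12,15/16) (17,0) (16,15) (13,17) (12,35/2)]
3. After y ≥ 5: [(12,5) (50/3,5) (16,15) (13,17) (12,35/2)]
4. After y ≤ 13: [(12,13) (12,5) (50/3,5) (242/15,13)]
5. Canonical ring: [(12,5) (50/3,5) (242/15,13) (12,13)]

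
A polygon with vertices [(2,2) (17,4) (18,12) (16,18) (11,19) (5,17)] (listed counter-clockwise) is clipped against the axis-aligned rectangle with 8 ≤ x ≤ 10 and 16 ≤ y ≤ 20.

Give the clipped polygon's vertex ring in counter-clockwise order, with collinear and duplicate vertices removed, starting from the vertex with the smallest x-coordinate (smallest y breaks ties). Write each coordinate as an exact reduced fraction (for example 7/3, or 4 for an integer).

Clipped polygon: [(8,16) (10,16) (10,56/3) (8,18)]

1. After x ≥ 8: [(8,14/5) (17,4) (18,12) (16,18) (11,19) (8,18)]
2. After x ≤ 10: [(8,14/5) (10,46/15) (10,56/3) (8,18)]
3. After y ≥ 16: [(8,16) (10,16) (10,56/3) (8,18)]
4. After y ≤ 20: [(8,16) (10,16) (10,56/3) (8,18)]
5. Canonical ring: [(8,16) (10,16) (10,56/3) (8,18)]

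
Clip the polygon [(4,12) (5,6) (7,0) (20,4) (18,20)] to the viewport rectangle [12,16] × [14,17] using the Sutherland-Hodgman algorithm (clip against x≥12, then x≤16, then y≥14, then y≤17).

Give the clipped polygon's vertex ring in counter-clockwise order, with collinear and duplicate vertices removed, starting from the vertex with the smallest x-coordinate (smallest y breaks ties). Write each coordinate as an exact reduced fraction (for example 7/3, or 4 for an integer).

1. After x ≥ 12: [(12,116/7) (12,20/13) (20,4) (18,20)]
2. After x ≤ 16: [(16,132/7) (12,116/7) (12,20/13) (16,36/13)]
3. After y ≥ 14: [(16,14) (16,132/7) (12,116/7) (12,14)]
4. After y ≤ 17: [(16,14) (16,17) (51/4,17) (12,116/7) (12,14)]
5. Canonical ring: [(12,14) (16,14) (16,17) (51/4,17) (12,116/7)]

Clipped polygon: [(12,14) (16,14) (16,17) (51/4,17) (12,116/7)]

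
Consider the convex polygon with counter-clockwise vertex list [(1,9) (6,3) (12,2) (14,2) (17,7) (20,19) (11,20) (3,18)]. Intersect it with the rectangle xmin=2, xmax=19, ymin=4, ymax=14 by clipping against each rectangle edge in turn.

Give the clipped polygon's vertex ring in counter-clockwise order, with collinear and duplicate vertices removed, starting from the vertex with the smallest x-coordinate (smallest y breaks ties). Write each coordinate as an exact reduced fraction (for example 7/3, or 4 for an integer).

1. After x ≥ 2: [(2,27/2) (2,39/5) (6,3) (12,2) (14,2) (17,7) (20,19) (11,20) (3,18)]
2. After x ≤ 19: [(2,27/2) (2,39/5) (6,3) (12,2) (14,2) (17,7) (19,15) (19,172/9) (11,20) (3,18)]
3. After y ≥ 4: [(2,27/2) (2,39/5) (31/6,4) (76/5,4) (17,7) (19,15) (19,172/9) (11,20) (3,18)]
4. After y ≤ 14: [(19/9,14) (2,27/2) (2,39/5) (31/6,4) (76/5,4) (17,7) (75/4,14)]
5. Canonical ring: [(2,39/5) (31/6,4) (76/5,4) (17,7) (75/4,14) (19/9,14) (2,27/2)]

Clipped polygon: [(2,39/5) (31/6,4) (76/5,4) (17,7) (75/4,14) (19/9,14) (2,27/2)]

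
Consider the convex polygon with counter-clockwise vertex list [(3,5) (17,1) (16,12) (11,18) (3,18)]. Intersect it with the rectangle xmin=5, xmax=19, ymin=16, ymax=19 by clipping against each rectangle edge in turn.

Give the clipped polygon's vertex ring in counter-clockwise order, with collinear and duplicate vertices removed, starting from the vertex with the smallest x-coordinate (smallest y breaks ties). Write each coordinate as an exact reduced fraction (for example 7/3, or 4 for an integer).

Clipped polygon: [(5,16) (38/3,16) (11,18) (5,18)]

1. After x ≥ 5: [(5,31/7) (17,1) (16,12) (11,18) (5,18)]
2. After x ≤ 19: [(5,31/7) (17,1) (16,12) (11,18) (5,18)]
3. After y ≥ 16: [(5,16) (38/3,16) (11,18) (5,18)]
4. After y ≤ 19: [(5,16) (38/3,16) (11,18) (5,18)]
5. Canonical ring: [(5,16) (38/3,16) (11,18) (5,18)]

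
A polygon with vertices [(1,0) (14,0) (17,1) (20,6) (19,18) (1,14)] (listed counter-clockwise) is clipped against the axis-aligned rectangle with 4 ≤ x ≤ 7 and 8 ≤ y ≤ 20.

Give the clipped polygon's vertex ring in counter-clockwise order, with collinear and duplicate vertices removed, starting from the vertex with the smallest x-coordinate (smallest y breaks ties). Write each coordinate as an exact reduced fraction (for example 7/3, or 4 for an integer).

1. After x ≥ 4: [(4,0) (14,0) (17,1) (20,6) (19,18) (4,44/3)]
2. After x ≤ 7: [(4,0) (7,0) (7,46/3) (4,44/3)]
3. After y ≥ 8: [(4,8) (7,8) (7,46/3) (4,44/3)]
4. After y ≤ 20: [(4,8) (7,8) (7,46/3) (4,44/3)]
5. Canonical ring: [(4,8) (7,8) (7,46/3) (4,44/3)]

Clipped polygon: [(4,8) (7,8) (7,46/3) (4,44/3)]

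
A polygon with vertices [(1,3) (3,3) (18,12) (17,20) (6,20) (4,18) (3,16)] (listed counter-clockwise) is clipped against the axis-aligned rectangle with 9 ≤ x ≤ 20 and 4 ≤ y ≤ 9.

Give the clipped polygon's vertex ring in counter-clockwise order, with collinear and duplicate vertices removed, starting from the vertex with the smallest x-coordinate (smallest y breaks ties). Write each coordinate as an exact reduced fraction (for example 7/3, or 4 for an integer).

Clipped polygon: [(9,33/5) (13,9) (9,9)]

1. After x ≥ 9: [(9,33/5) (18,12) (17,20) (9,20)]
2. After x ≤ 20: [(9,33/5) (18,12) (17,20) (9,20)]
3. After y ≥ 4: [(9,33/5) (18,12) (17,20) (9,20)]
4. After y ≤ 9: [(9,9) (9,33/5) (13,9)]
5. Canonical ring: [(9,33/5) (13,9) (9,9)]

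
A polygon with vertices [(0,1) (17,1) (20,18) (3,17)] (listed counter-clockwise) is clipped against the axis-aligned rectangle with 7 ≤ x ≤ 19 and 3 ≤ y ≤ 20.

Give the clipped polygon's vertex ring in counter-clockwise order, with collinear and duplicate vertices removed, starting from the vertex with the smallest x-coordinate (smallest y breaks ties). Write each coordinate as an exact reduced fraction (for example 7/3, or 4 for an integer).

1. After x ≥ 7: [(7,1) (17,1) (20,18) (7,293/17)]
2. After x ≤ 19: [(7,1) (17,1) (19,37/3) (19,305/17) (7,293/17)]
3. After y ≥ 3: [(7,3) (295/17,3) (19,37/3) (19,305/17) (7,293/17)]
4. After y ≤ 20: [(7,3) (295/17,3) (19,37/3) (19,305/17) (7,293/17)]
5. Canonical ring: [(7,3) (295/17,3) (19,37/3) (19,305/17) (7,293/17)]

Clipped polygon: [(7,3) (295/17,3) (19,37/3) (19,305/17) (7,293/17)]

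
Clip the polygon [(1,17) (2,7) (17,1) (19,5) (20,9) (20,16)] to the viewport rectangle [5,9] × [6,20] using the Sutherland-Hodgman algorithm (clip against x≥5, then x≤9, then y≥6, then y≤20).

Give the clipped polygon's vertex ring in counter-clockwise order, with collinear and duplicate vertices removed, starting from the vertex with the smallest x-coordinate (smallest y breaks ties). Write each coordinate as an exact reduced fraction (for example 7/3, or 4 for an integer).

1. After x ≥ 5: [(5,319/19) (5,29/5) (17,1) (19,5) (20,9) (20,16)]
2. After x ≤ 9: [(9,315/19) (5,319/19) (5,29/5) (9,21/5)]
3. After y ≥ 6: [(9,6) (9,315/19) (5,319/19) (5,6)]
4. After y ≤ 20: [(9,6) (9,315/19) (5,319/19) (5,6)]
5. Canonical ring: [(5,6) (9,6) (9,315/19) (5,319/19)]

Clipped polygon: [(5,6) (9,6) (9,315/19) (5,319/19)]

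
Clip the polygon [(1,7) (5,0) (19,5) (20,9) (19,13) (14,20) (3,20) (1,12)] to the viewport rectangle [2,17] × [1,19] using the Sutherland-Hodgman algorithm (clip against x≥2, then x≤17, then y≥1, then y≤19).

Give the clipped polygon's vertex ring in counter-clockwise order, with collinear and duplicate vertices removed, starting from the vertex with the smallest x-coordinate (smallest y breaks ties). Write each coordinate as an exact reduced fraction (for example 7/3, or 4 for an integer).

Clipped polygon: [(2,21/4) (31/7,1) (39/5,1) (17,30/7) (17,79/5) (103/7,19) (11/4,19) (2,16)]

1. After x ≥ 2: [(2,21/4) (5,0) (19,5) (20,9) (19,13) (14,20) (3,20) (2,16)]
2. After x ≤ 17: [(2,21/4) (5,0) (17,30/7) (17,79/5) (14,20) (3,20) (2,16)]
3. After y ≥ 1: [(2,21/4) (31/7,1) (39/5,1) (17,30/7) (17,79/5) (14,20) (3,20) (2,16)]
4. After y ≤ 19: [(2,21/4) (31/7,1) (39/5,1) (17,30/7) (17,79/5) (103/7,19) (11/4,19) (2,16)]
5. Canonical ring: [(2,21/4) (31/7,1) (39/5,1) (17,30/7) (17,79/5) (103/7,19) (11/4,19) (2,16)]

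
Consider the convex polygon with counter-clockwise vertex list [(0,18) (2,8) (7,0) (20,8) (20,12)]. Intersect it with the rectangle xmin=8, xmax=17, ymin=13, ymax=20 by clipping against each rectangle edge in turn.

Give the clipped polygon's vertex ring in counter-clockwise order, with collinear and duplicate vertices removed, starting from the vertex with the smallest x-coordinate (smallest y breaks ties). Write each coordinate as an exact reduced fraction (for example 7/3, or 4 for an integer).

Clipped polygon: [(8,13) (50/3,13) (8,78/5)]

1. After x ≥ 8: [(8,78/5) (8,8/13) (20,8) (20,12)]
2. After x ≤ 17: [(17,129/10) (8,78/5) (8,8/13) (17,80/13)]
3. After y ≥ 13: [(50/3,13) (8,78/5) (8,13)]
4. After y ≤ 20: [(50/3,13) (8,78/5) (8,13)]
5. Canonical ring: [(8,13) (50/3,13) (8,78/5)]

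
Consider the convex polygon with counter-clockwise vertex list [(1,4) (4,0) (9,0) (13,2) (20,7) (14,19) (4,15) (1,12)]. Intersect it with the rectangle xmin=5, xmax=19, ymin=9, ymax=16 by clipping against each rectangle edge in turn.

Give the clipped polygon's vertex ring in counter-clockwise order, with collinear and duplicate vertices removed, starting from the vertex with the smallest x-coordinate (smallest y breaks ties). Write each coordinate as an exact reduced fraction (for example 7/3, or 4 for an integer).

Clipped polygon: [(5,9) (19,9) (31/2,16) (13/2,16) (5,77/5)]

1. After x ≥ 5: [(5,0) (9,0) (13,2) (20,7) (14,19) (5,77/5)]
2. After x ≤ 19: [(5,0) (9,0) (13,2) (19,44/7) (19,9) (14,19) (5,77/5)]
3. After y ≥ 9: [(5,9) (19,9) (19,9) (14,19) (5,77/5)]
4. After y ≤ 16: [(5,9) (19,9) (19,9) (31/2,16) (13/2,16) (5,77/5)]
5. Canonical ring: [(5,9) (19,9) (31/2,16) (13/2,16) (5,77/5)]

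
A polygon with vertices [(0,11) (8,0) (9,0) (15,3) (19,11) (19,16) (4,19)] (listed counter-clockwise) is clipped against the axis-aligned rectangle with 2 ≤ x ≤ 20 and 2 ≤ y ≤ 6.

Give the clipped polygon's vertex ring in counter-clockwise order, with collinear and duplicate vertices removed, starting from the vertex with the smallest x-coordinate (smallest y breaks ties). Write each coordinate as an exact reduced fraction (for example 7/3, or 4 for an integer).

Clipped polygon: [(40/11,6) (72/11,2) (13,2) (15,3) (33/2,6)]

1. After x ≥ 2: [(2,15) (2,33/4) (8,0) (9,0) (15,3) (19,11) (19,16) (4,19)]
2. After x ≤ 20: [(2,15) (2,33/4) (8,0) (9,0) (15,3) (19,11) (19,16) (4,19)]
3. After y ≥ 2: [(2,15) (2,33/4) (72/11,2) (13,2) (15,3) (19,11) (19,16) (4,19)]
4. After y ≤ 6: [(40/11,6) (72/11,2) (13,2) (15,3) (33/2,6)]
5. Canonical ring: [(40/11,6) (72/11,2) (13,2) (15,3) (33/2,6)]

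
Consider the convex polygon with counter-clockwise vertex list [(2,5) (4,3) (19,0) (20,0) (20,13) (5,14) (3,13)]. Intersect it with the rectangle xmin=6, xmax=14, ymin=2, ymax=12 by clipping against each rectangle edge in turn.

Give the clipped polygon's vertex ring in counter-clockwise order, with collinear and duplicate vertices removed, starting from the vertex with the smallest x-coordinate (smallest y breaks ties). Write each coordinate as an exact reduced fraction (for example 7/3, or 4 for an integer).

Clipped polygon: [(6,13/5) (9,2) (14,2) (14,12) (6,12)]

1. After x ≥ 6: [(6,13/5) (19,0) (20,0) (20,13) (6,209/15)]
2. After x ≤ 14: [(6,13/5) (14,1) (14,67/5) (6,209/15)]
3. After y ≥ 2: [(6,13/5) (9,2) (14,2) (14,67/5) (6,209/15)]
4. After y ≤ 12: [(6,12) (6,13/5) (9,2) (14,2) (14,12)]
5. Canonical ring: [(6,13/5) (9,2) (14,2) (14,12) (6,12)]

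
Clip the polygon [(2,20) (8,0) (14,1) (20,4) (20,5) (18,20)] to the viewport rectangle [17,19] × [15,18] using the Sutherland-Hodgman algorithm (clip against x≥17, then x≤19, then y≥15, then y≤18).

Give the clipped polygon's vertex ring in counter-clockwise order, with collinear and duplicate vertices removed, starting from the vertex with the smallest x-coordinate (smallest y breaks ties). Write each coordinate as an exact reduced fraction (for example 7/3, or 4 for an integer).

1. After x ≥ 17: [(17,20) (17,5/2) (20,4) (20,5) (18,20)]
2. After x ≤ 19: [(17,20) (17,5/2) (19,7/2) (19,25/2) (18,20)]
3. After y ≥ 15: [(17,20) (17,15) (56/3,15) (18,20)]
4. After y ≤ 18: [(17,18) (17,15) (56/3,15) (274/15,18)]
5. Canonical ring: [(17,15) (56/3,15) (274/15,18) (17,18)]

Clipped polygon: [(17,15) (56/3,15) (274/15,18) (17,18)]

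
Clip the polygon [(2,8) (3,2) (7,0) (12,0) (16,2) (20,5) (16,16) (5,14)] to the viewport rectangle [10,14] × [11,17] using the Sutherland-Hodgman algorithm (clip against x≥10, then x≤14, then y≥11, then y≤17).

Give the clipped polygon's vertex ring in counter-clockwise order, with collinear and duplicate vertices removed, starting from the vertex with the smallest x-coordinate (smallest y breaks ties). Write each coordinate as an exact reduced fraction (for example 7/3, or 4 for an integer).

1. After x ≥ 10: [(10,0) (12,0) (16,2) (20,5) (16,16) (10,164/11)]
2. After x ≤ 14: [(10,0) (12,0) (14,1) (14,172/11) (10,164/11)]
3. After y ≥ 11: [(10,11) (14,11) (14,172/11) (10,164/11)]
4. After y ≤ 17: [(10,11) (14,11) (14,172/11) (10,164/11)]
5. Canonical ring: [(10,11) (14,11) (14,172/11) (10,164/11)]

Clipped polygon: [(10,11) (14,11) (14,172/11) (10,164/11)]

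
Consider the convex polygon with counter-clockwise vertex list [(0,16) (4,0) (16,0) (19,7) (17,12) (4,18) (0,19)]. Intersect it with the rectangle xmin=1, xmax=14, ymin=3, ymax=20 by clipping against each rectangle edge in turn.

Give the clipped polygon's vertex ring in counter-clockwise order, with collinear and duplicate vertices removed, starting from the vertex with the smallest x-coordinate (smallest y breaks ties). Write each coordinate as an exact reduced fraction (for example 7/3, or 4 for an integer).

Clipped polygon: [(1,12) (13/4,3) (14,3) (14,174/13) (4,18) (1,75/4)]

1. After x ≥ 1: [(1,12) (4,0) (16,0) (19,7) (17,12) (4,18) (1,75/4)]
2. After x ≤ 14: [(1,12) (4,0) (14,0) (14,174/13) (4,18) (1,75/4)]
3. After y ≥ 3: [(1,12) (13/4,3) (14,3) (14,174/13) (4,18) (1,75/4)]
4. After y ≤ 20: [(1,12) (13/4,3) (14,3) (14,174/13) (4,18) (1,75/4)]
5. Canonical ring: [(1,12) (13/4,3) (14,3) (14,174/13) (4,18) (1,75/4)]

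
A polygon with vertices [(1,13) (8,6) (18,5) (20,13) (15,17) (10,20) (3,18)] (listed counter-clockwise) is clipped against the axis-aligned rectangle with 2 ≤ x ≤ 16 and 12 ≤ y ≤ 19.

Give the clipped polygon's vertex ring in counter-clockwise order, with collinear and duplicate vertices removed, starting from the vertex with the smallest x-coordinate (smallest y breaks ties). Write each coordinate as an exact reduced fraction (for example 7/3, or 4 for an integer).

Clipped polygon: [(2,12) (16,12) (16,81/5) (15,17) (35/3,19) (13/2,19) (3,18) (2,31/2)]

1. After x ≥ 2: [(2,31/2) (2,12) (8,6) (18,5) (20,13) (15,17) (10,20) (3,18)]
2. After x ≤ 16: [(2,31/2) (2,12) (8,6) (16,26/5) (16,81/5) (15,17) (10,20) (3,18)]
3. After y ≥ 12: [(2,31/2) (2,12) (2,12) (16,12) (16,81/5) (15,17) (10,20) (3,18)]
4. After y ≤ 19: [(2,31/2) (2,12) (2,12) (16,12) (16,81/5) (15,17) (35/3,19) (13/2,19) (3,18)]
5. Canonical ring: [(2,12) (16,12) (16,81/5) (15,17) (35/3,19) (13/2,19) (3,18) (2,31/2)]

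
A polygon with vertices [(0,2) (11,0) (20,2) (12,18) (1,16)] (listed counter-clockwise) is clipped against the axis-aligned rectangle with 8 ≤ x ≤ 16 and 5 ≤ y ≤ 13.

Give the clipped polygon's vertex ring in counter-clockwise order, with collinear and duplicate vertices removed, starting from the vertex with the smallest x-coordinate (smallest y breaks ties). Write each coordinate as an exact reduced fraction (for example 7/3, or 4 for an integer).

Clipped polygon: [(8,5) (16,5) (16,10) (29/2,13) (8,13)]

1. After x ≥ 8: [(8,6/11) (11,0) (20,2) (12,18) (8,190/11)]
2. After x ≤ 16: [(8,6/11) (11,0) (16,10/9) (16,10) (12,18) (8,190/11)]
3. After y ≥ 5: [(8,5) (16,5) (16,10) (12,18) (8,190/11)]
4. After y ≤ 13: [(8,13) (8,5) (16,5) (16,10) (29/2,13)]
5. Canonical ring: [(8,5) (16,5) (16,10) (29/2,13) (8,13)]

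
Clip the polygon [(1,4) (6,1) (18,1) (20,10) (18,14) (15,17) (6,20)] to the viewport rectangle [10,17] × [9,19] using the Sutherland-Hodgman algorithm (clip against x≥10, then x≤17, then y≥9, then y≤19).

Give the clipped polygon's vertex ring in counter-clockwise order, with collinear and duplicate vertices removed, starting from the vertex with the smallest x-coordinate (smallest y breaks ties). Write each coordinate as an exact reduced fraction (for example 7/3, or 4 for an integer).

Clipped polygon: [(10,9) (17,9) (17,15) (15,17) (10,56/3)]

1. After x ≥ 10: [(10,1) (18,1) (20,10) (18,14) (15,17) (10,56/3)]
2. After x ≤ 17: [(10,1) (17,1) (17,15) (15,17) (10,56/3)]
3. After y ≥ 9: [(10,9) (17,9) (17,15) (15,17) (10,56/3)]
4. After y ≤ 19: [(10,9) (17,9) (17,15) (15,17) (10,56/3)]
5. Canonical ring: [(10,9) (17,9) (17,15) (15,17) (10,56/3)]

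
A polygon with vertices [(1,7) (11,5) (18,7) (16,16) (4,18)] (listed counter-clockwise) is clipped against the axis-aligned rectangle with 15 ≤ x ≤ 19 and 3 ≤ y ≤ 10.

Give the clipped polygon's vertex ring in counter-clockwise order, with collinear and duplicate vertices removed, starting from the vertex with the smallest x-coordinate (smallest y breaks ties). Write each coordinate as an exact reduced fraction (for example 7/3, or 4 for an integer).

Clipped polygon: [(15,43/7) (18,7) (52/3,10) (15,10)]

1. After x ≥ 15: [(15,43/7) (18,7) (16,16) (15,97/6)]
2. After x ≤ 19: [(15,43/7) (18,7) (16,16) (15,97/6)]
3. After y ≥ 3: [(15,43/7) (18,7) (16,16) (15,97/6)]
4. After y ≤ 10: [(15,10) (15,43/7) (18,7) (52/3,10)]
5. Canonical ring: [(15,43/7) (18,7) (52/3,10) (15,10)]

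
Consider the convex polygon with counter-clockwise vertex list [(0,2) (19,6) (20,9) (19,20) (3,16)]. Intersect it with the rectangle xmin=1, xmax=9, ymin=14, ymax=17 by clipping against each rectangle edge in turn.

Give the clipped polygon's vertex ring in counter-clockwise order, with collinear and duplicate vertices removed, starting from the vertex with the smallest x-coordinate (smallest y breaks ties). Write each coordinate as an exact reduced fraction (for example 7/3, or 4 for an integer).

Clipped polygon: [(18/7,14) (9,14) (9,17) (7,17) (3,16)]

1. After x ≥ 1: [(1,20/3) (1,42/19) (19,6) (20,9) (19,20) (3,16)]
2. After x ≤ 9: [(1,20/3) (1,42/19) (9,74/19) (9,35/2) (3,16)]
3. After y ≥ 14: [(18/7,14) (9,14) (9,35/2) (3,16)]
4. After y ≤ 17: [(18/7,14) (9,14) (9,17) (7,17) (3,16)]
5. Canonical ring: [(18/7,14) (9,14) (9,17) (7,17) (3,16)]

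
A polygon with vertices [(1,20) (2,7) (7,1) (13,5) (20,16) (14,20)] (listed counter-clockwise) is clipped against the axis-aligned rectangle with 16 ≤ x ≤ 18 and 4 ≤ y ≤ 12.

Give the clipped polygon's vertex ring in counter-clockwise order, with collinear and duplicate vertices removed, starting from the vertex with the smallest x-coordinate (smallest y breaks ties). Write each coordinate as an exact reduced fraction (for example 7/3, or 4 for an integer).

1. After x ≥ 16: [(16,68/7) (20,16) (16,56/3)]
2. After x ≤ 18: [(16,68/7) (18,90/7) (18,52/3) (16,56/3)]
3. After y ≥ 4: [(16,68/7) (18,90/7) (18,52/3) (16,56/3)]
4. After y ≤ 12: [(16,12) (16,68/7) (192/11,12)]
5. Canonical ring: [(16,68/7) (192/11,12) (16,12)]

Clipped polygon: [(16,68/7) (192/11,12) (16,12)]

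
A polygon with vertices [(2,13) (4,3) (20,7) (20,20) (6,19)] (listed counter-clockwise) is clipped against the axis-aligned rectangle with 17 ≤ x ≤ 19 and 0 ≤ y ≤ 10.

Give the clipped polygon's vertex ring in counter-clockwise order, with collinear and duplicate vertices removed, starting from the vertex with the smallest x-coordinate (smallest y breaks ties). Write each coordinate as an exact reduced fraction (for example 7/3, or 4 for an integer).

Clipped polygon: [(17,25/4) (19,27/4) (19,10) (17,10)]

1. After x ≥ 17: [(17,25/4) (20,7) (20,20) (17,277/14)]
2. After x ≤ 19: [(17,25/4) (19,27/4) (19,279/14) (17,277/14)]
3. After y ≥ 0: [(17,25/4) (19,27/4) (19,279/14) (17,277/14)]
4. After y ≤ 10: [(17,10) (17,25/4) (19,27/4) (19,10)]
5. Canonical ring: [(17,25/4) (19,27/4) (19,10) (17,10)]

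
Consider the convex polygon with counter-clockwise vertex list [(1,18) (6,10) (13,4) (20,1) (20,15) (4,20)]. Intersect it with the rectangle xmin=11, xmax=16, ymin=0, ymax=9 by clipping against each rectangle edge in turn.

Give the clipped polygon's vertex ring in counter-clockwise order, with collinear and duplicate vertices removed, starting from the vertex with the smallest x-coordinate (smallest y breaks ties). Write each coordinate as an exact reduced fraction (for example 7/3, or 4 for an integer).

Clipped polygon: [(11,40/7) (13,4) (16,19/7) (16,9) (11,9)]

1. After x ≥ 11: [(11,40/7) (13,4) (20,1) (20,15) (11,285/16)]
2. After x ≤ 16: [(11,40/7) (13,4) (16,19/7) (16,65/4) (11,285/16)]
3. After y ≥ 0: [(11,40/7) (13,4) (16,19/7) (16,65/4) (11,285/16)]
4. After y ≤ 9: [(11,9) (11,40/7) (13,4) (16,19/7) (16,9)]
5. Canonical ring: [(11,40/7) (13,4) (16,19/7) (16,9) (11,9)]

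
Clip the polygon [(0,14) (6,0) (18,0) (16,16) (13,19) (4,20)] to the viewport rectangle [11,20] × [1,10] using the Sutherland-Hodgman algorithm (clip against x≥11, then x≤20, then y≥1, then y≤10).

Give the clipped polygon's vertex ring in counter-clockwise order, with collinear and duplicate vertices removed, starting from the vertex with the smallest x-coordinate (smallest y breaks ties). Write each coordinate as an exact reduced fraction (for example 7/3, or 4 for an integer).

1. After x ≥ 11: [(11,0) (18,0) (16,16) (13,19) (11,173/9)]
2. After x ≤ 20: [(11,0) (18,0) (16,16) (13,19) (11,173/9)]
3. After y ≥ 1: [(11,1) (143/8,1) (16,16) (13,19) (11,173/9)]
4. After y ≤ 10: [(11,10) (11,1) (143/8,1) (67/4,10)]
5. Canonical ring: [(11,1) (143/8,1) (67/4,10) (11,10)]

Clipped polygon: [(11,1) (143/8,1) (67/4,10) (11,10)]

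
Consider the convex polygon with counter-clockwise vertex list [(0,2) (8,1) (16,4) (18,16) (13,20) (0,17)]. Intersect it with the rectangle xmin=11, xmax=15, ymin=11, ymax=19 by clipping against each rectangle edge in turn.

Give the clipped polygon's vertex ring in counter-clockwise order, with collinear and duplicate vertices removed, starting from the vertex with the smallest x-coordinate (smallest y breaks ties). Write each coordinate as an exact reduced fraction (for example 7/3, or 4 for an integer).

Clipped polygon: [(11,11) (15,11) (15,92/5) (57/4,19) (11,19)]

1. After x ≥ 11: [(11,17/8) (16,4) (18,16) (13,20) (11,254/13)]
2. After x ≤ 15: [(11,17/8) (15,29/8) (15,92/5) (13,20) (11,254/13)]
3. After y ≥ 11: [(11,11) (15,11) (15,92/5) (13,20) (11,254/13)]
4. After y ≤ 19: [(11,19) (11,11) (15,11) (15,92/5) (57/4,19)]
5. Canonical ring: [(11,11) (15,11) (15,92/5) (57/4,19) (11,19)]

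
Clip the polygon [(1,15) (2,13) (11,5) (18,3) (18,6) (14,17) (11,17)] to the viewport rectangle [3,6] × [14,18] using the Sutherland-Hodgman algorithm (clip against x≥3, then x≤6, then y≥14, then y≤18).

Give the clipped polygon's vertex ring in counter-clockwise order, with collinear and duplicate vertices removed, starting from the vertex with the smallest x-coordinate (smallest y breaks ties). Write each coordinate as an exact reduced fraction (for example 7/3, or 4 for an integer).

Clipped polygon: [(3,14) (6,14) (6,16) (3,77/5)]

1. After x ≥ 3: [(3,77/5) (3,109/9) (11,5) (18,3) (18,6) (14,17) (11,17)]
2. After x ≤ 6: [(6,16) (3,77/5) (3,109/9) (6,85/9)]
3. After y ≥ 14: [(6,14) (6,16) (3,77/5) (3,14)]
4. After y ≤ 18: [(6,14) (6,16) (3,77/5) (3,14)]
5. Canonical ring: [(3,14) (6,14) (6,16) (3,77/5)]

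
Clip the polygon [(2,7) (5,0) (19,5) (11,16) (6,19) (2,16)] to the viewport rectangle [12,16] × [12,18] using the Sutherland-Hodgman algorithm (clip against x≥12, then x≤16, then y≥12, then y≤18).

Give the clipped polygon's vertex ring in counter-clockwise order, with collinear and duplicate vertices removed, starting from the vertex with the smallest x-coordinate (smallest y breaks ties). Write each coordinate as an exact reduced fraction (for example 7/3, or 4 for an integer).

Clipped polygon: [(12,12) (153/11,12) (12,117/8)]

1. After x ≥ 12: [(12,5/2) (19,5) (12,117/8)]
2. After x ≤ 16: [(12,5/2) (16,55/14) (16,73/8) (12,117/8)]
3. After y ≥ 12: [(12,12) (153/11,12) (12,117/8)]
4. After y ≤ 18: [(12,12) (153/11,12) (12,117/8)]
5. Canonical ring: [(12,12) (153/11,12) (12,117/8)]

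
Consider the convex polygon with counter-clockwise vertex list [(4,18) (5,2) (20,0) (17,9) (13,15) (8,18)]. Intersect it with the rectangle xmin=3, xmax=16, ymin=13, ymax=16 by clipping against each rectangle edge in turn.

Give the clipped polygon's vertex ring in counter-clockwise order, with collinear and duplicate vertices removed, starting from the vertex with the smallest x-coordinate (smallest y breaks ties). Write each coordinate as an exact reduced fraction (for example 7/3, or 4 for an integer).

1. After x ≥ 3: [(4,18) (5,2) (20,0) (17,9) (13,15) (8,18)]
2. After x ≤ 16: [(4,18) (5,2) (16,8/15) (16,21/2) (13,15) (8,18)]
3. After y ≥ 13: [(4,18) (69/16,13) (43/3,13) (13,15) (8,18)]
4. After y ≤ 16: [(33/8,16) (69/16,13) (43/3,13) (13,15) (34/3,16)]
5. Canonical ring: [(33/8,16) (69/16,13) (43/3,13) (13,15) (34/3,16)]

Clipped polygon: [(33/8,16) (69/16,13) (43/3,13) (13,15) (34/3,16)]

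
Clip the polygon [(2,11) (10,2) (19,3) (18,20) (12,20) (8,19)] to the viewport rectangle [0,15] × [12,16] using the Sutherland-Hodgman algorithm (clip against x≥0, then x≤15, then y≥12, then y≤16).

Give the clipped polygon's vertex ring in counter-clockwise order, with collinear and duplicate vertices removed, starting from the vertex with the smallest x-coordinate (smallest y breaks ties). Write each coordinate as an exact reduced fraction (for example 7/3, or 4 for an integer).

Clipped polygon: [(11/4,12) (15,12) (15,16) (23/4,16)]

1. After x ≥ 0: [(2,11) (10,2) (19,3) (18,20) (12,20) (8,19)]
2. After x ≤ 15: [(2,11) (10,2) (15,23/9) (15,20) (12,20) (8,19)]
3. After y ≥ 12: [(11/4,12) (15,12) (15,20) (12,20) (8,19)]
4. After y ≤ 16: [(23/4,16) (11/4,12) (15,12) (15,16)]
5. Canonical ring: [(11/4,12) (15,12) (15,16) (23/4,16)]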